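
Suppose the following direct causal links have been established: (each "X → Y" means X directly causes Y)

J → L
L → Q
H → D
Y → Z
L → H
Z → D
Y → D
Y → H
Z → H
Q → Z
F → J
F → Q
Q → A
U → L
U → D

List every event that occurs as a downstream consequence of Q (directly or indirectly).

Direct effects: A, Z.
2 steps out: H, D.
Not reachable from it: U, F, J, L, Y.

A, D, H, Z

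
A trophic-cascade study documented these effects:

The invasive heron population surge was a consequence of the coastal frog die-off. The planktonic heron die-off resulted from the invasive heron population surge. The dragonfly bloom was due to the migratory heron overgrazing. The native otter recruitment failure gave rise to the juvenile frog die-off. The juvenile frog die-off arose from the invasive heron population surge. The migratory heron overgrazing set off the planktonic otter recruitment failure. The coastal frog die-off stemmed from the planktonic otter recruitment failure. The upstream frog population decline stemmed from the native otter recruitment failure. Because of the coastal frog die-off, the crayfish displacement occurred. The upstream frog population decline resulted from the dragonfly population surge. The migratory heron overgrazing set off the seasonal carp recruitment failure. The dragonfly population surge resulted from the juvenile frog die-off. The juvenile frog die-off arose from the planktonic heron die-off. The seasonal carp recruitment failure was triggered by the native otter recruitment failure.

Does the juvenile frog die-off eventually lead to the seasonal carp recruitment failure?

No

The juvenile frog die-off leads to the dragonfly population surge, the upstream frog population decline; the seasonal carp recruitment failure is not among them.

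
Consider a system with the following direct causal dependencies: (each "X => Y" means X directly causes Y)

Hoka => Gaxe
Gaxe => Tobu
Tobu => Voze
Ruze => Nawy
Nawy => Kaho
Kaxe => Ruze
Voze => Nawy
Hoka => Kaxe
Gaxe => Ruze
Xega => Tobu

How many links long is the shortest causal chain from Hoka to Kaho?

Shortest chain: Hoka → Kaxe → Ruze → Nawy → Kaho.

4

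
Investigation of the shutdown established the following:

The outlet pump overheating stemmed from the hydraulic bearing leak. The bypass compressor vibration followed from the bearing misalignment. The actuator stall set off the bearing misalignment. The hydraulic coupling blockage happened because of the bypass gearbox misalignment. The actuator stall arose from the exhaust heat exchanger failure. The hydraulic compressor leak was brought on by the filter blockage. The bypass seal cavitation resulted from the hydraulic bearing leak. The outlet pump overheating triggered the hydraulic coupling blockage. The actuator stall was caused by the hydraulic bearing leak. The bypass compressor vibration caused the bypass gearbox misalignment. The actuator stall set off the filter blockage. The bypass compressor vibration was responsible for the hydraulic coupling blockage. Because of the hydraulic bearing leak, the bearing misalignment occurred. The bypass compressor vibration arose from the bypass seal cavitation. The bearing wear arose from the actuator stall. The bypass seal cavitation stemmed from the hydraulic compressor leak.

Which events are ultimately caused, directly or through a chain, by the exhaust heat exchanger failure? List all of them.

Direct effects: the actuator stall.
2 steps out: the filter blockage, the bearing misalignment, the bearing wear.
3 steps out: the hydraulic compressor leak, the bypass compressor vibration.
4 steps out: the bypass seal cavitation, the bypass gearbox misalignment, the hydraulic coupling blockage.
Not reachable from it: the hydraulic bearing leak, the outlet pump overheating.

the actuator stall, the bearing misalignment, the bearing wear, the bypass compressor vibration, the bypass gearbox misalignment, the bypass seal cavitation, the filter blockage, the hydraulic compressor leak, the hydraulic coupling blockage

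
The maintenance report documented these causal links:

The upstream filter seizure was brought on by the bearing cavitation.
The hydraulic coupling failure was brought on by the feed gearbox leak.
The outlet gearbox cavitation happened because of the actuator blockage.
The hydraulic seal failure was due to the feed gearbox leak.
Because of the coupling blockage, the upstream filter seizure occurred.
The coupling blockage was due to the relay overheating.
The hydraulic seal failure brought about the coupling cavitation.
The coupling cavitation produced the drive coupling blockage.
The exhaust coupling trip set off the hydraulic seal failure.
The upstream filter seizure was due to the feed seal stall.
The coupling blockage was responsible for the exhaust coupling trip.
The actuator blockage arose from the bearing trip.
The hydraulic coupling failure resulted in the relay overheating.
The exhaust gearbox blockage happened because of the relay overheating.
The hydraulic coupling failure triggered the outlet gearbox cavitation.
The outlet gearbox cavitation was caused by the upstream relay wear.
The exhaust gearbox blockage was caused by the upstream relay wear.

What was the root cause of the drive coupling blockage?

the feed gearbox leak

Tracing upstream from the drive coupling blockage: the drive coupling blockage ← the coupling cavitation ← the hydraulic seal failure ← the feed gearbox leak.
The feed gearbox leak has no stated cause, so it is the root.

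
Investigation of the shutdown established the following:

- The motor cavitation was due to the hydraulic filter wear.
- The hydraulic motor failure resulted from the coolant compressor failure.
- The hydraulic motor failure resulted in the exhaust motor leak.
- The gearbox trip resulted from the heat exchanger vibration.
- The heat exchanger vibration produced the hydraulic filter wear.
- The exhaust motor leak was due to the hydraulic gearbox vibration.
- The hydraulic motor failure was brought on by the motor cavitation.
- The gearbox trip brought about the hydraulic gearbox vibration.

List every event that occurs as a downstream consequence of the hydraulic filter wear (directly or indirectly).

Direct effects: the motor cavitation.
2 steps out: the hydraulic motor failure.
3 steps out: the exhaust motor leak.
Not reachable from it: the heat exchanger vibration, the gearbox trip, the hydraulic gearbox vibration, the coolant compressor failure.

the exhaust motor leak, the hydraulic motor failure, the motor cavitation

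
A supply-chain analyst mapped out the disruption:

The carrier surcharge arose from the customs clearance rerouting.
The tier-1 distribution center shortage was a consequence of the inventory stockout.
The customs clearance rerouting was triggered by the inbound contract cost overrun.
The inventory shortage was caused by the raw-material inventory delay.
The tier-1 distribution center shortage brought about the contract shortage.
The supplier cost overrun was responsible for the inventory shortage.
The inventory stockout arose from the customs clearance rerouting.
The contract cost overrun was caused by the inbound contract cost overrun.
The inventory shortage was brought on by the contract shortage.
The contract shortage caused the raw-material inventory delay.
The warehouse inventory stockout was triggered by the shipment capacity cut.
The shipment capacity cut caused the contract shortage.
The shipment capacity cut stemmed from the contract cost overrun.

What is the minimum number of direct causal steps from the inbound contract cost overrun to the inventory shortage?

4

Shortest chain: the inbound contract cost overrun → the contract cost overrun → the shipment capacity cut → the contract shortage → the inventory shortage.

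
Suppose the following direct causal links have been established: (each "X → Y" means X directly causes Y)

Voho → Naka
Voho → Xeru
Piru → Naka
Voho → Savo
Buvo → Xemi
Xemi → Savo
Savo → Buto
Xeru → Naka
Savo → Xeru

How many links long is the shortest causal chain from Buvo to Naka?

Shortest chain: Buvo → Xemi → Savo → Xeru → Naka.

4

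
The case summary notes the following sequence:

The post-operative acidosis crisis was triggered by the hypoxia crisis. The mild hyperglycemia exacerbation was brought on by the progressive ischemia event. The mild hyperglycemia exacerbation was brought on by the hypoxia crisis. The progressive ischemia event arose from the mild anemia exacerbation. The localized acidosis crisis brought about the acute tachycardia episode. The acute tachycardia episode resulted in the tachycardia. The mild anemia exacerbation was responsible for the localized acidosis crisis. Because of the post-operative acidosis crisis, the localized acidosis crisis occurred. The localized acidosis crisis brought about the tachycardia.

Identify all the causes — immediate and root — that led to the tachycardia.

Immediate causes of the tachycardia: the localized acidosis crisis, the acute tachycardia episode.
Further upstream: the mild anemia exacerbation, the hypoxia crisis, the post-operative acidosis crisis.

the acute tachycardia episode, the hypoxia crisis, the localized acidosis crisis, the mild anemia exacerbation, the post-operative acidosis crisis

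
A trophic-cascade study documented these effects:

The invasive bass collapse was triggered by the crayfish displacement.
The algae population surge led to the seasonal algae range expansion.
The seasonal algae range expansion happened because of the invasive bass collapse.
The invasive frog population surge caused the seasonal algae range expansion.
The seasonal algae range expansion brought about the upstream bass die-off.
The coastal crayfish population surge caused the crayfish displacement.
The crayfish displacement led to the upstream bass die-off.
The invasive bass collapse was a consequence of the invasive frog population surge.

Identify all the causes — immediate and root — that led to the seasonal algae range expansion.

Immediate causes of the seasonal algae range expansion: the algae population surge, the invasive frog population surge, the invasive bass collapse.
Further upstream: the coastal crayfish population surge, the crayfish displacement.

the algae population surge, the coastal crayfish population surge, the crayfish displacement, the invasive bass collapse, the invasive frog population surge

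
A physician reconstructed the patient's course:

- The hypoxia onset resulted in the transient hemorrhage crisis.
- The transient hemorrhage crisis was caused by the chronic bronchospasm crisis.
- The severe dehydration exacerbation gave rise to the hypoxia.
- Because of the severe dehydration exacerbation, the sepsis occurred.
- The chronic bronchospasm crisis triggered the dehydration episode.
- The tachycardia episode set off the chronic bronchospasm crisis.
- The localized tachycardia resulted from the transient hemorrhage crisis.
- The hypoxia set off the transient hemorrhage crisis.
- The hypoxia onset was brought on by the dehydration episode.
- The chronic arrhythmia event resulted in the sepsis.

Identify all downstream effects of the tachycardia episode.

the chronic bronchospasm crisis, the dehydration episode, the hypoxia onset, the localized tachycardia, the transient hemorrhage crisis

Direct effects: the chronic bronchospasm crisis.
2 steps out: the dehydration episode, the transient hemorrhage crisis.
3 steps out: the hypoxia onset, the localized tachycardia.
Not reachable from it: the severe dehydration exacerbation, the hypoxia, the chronic arrhythmia event, the sepsis.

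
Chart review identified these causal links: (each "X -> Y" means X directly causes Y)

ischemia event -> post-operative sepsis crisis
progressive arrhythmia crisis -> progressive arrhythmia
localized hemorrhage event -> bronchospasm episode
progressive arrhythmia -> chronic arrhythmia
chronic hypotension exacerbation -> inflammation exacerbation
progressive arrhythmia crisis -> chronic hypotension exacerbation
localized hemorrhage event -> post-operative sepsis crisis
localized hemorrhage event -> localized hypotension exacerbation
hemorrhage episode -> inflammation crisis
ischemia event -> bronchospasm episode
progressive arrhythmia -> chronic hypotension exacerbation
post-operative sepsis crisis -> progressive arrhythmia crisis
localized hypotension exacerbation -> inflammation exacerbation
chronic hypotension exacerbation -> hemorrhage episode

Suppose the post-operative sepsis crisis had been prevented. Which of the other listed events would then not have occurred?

Downstream of the post-operative sepsis crisis: the progressive arrhythmia crisis, the progressive arrhythmia, the chronic hypotension exacerbation, the hemorrhage episode, the inflammation crisis, the chronic arrhythmia, the inflammation exacerbation.
Of those, still caused via another path: the inflammation exacerbation.
The remainder have no surviving cause.

the chronic arrhythmia, the chronic hypotension exacerbation, the hemorrhage episode, the inflammation crisis, the progressive arrhythmia, the progressive arrhythmia crisis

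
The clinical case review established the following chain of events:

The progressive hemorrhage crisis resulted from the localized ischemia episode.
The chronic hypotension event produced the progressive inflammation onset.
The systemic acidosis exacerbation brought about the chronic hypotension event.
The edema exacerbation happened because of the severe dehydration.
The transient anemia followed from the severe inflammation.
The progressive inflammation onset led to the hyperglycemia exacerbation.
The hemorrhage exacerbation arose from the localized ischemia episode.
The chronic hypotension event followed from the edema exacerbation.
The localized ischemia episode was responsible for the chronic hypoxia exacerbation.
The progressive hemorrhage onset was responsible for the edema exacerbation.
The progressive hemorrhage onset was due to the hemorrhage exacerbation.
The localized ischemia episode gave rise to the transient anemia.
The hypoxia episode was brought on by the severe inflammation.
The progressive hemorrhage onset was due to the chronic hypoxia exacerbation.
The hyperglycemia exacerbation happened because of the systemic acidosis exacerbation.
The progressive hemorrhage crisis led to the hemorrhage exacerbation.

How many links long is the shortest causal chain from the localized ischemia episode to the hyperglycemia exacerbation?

6

Shortest chain: the localized ischemia episode → the chronic hypoxia exacerbation → the progressive hemorrhage onset → the edema exacerbation → the chronic hypotension event → the progressive inflammation onset → the hyperglycemia exacerbation.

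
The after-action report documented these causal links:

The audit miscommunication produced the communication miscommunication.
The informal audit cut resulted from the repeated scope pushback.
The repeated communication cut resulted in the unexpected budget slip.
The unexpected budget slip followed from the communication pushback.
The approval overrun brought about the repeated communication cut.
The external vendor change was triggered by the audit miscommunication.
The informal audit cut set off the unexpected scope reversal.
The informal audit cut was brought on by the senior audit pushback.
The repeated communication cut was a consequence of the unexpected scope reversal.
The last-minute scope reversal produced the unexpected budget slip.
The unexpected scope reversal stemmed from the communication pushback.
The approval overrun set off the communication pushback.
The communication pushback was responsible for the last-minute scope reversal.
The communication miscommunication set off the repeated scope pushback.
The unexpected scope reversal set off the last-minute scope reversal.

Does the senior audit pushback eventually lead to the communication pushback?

No

The senior audit pushback leads to the informal audit cut, the unexpected scope reversal, the last-minute scope reversal, the repeated communication cut, the unexpected budget slip; the communication pushback is not among them.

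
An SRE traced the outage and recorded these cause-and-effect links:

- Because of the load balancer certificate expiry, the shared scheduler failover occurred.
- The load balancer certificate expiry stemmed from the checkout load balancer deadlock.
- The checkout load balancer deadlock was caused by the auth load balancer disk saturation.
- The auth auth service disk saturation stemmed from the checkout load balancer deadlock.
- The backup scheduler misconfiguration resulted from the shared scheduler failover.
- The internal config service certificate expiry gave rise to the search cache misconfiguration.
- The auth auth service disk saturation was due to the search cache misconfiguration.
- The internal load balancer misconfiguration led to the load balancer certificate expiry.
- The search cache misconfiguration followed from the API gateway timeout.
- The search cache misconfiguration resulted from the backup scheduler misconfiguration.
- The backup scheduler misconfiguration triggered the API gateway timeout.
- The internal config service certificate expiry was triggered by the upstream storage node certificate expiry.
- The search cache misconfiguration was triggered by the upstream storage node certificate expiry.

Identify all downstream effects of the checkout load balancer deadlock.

the API gateway timeout, the auth auth service disk saturation, the backup scheduler misconfiguration, the load balancer certificate expiry, the search cache misconfiguration, the shared scheduler failover

Direct effects: the load balancer certificate expiry, the auth auth service disk saturation.
2 steps out: the shared scheduler failover.
3 steps out: the backup scheduler misconfiguration.
4 steps out: the API gateway timeout, the search cache misconfiguration.
Not reachable from it: the internal load balancer misconfiguration, the auth load balancer disk saturation, the upstream storage node certificate expiry, the internal config service certificate expiry.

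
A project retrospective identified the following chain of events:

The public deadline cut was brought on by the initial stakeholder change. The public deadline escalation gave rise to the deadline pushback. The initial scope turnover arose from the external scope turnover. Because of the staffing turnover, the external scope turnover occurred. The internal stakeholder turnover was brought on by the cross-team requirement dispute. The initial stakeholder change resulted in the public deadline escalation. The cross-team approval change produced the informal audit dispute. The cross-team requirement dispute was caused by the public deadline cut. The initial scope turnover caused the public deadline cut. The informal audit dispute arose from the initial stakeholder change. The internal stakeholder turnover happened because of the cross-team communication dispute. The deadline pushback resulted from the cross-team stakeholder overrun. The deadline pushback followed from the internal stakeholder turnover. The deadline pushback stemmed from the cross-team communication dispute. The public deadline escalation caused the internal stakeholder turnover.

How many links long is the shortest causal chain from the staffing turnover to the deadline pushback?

6

Shortest chain: the staffing turnover → the external scope turnover → the initial scope turnover → the public deadline cut → the cross-team requirement dispute → the internal stakeholder turnover → the deadline pushback.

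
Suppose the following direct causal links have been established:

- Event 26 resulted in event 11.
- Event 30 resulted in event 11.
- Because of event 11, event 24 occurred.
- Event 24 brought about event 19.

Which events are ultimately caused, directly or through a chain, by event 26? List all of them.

Direct effects: event 11.
2 steps out: event 24.
3 steps out: event 19.
Not reachable from it: event 30.

event 11, event 19, event 24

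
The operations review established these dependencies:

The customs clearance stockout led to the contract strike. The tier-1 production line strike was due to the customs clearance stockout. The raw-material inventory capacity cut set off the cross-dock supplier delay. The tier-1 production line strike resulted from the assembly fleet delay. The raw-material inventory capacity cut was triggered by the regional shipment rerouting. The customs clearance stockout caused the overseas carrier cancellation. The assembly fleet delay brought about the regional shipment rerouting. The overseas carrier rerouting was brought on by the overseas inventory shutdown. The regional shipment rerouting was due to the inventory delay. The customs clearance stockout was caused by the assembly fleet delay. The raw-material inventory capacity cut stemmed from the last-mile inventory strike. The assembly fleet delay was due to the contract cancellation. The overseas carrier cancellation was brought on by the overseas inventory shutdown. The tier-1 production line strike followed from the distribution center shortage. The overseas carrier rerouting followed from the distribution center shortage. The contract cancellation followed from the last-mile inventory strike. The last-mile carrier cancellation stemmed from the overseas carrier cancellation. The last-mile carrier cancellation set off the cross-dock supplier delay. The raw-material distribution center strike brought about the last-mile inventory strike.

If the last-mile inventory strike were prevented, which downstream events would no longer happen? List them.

the assembly fleet delay, the contract cancellation, the contract strike, the customs clearance stockout

Downstream of the last-mile inventory strike: the contract cancellation, the assembly fleet delay, the customs clearance stockout, the contract strike, the tier-1 production line strike, the overseas carrier cancellation, the regional shipment rerouting, the raw-material inventory capacity cut, the last-mile carrier cancellation, the cross-dock supplier delay.
Of those, still caused via another path: the tier-1 production line strike, the overseas carrier cancellation, the regional shipment rerouting, the raw-material inventory capacity cut, the last-mile carrier cancellation, the cross-dock supplier delay.
The remainder have no surviving cause.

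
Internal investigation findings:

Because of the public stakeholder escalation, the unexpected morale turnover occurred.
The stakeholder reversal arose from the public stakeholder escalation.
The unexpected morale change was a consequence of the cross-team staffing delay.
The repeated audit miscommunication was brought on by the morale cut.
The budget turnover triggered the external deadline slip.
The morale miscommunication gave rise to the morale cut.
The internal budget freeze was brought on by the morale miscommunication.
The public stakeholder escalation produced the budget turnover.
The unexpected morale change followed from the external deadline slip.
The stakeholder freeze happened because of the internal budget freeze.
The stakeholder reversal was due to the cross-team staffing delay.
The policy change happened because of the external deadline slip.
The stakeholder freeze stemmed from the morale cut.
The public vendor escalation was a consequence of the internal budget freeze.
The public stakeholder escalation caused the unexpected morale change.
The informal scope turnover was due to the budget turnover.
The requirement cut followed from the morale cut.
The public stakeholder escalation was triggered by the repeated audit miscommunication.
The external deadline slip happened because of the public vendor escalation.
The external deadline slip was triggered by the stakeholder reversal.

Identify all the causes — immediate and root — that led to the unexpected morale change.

Immediate causes of the unexpected morale change: the public stakeholder escalation, the cross-team staffing delay, the external deadline slip.
Further upstream: the morale miscommunication, the internal budget freeze, the morale cut, the repeated audit miscommunication, the budget turnover, the public vendor escalation, the stakeholder reversal.

the budget turnover, the cross-team staffing delay, the external deadline slip, the internal budget freeze, the morale cut, the morale miscommunication, the public stakeholder escalation, the public vendor escalation, the repeated audit miscommunication, the stakeholder reversal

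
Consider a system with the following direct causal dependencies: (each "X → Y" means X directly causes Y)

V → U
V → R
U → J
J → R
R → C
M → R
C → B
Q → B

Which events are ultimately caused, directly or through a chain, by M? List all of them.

B, C, R

Direct effects: R.
2 steps out: C.
3 steps out: B.
Not reachable from it: V, U, J, Q.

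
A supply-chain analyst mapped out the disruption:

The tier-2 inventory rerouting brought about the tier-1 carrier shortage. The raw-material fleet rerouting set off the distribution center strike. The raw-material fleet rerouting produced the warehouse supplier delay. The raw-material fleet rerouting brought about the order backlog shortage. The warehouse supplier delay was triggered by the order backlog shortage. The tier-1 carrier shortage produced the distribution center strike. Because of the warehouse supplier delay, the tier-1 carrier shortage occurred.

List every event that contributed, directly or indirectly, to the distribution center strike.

Immediate causes of the distribution center strike: the raw-material fleet rerouting, the tier-1 carrier shortage.
Further upstream: the order backlog shortage, the warehouse supplier delay, the tier-2 inventory rerouting.

the order backlog shortage, the raw-material fleet rerouting, the tier-1 carrier shortage, the tier-2 inventory rerouting, the warehouse supplier delay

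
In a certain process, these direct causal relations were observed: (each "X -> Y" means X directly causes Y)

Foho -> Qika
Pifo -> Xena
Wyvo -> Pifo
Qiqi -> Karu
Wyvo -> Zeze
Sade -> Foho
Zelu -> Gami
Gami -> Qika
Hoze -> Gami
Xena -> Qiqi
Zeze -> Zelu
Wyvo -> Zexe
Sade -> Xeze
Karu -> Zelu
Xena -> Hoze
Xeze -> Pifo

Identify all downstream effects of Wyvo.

Direct effects: Zexe, Pifo, Zeze.
2 steps out: Xena, Zelu.
3 steps out: Qiqi, Hoze, Gami.
4 steps out: Karu, Qika.
Not reachable from it: Sade, Xeze, Foho.

Gami, Hoze, Karu, Pifo, Qika, Qiqi, Xena, Zelu, Zexe, Zeze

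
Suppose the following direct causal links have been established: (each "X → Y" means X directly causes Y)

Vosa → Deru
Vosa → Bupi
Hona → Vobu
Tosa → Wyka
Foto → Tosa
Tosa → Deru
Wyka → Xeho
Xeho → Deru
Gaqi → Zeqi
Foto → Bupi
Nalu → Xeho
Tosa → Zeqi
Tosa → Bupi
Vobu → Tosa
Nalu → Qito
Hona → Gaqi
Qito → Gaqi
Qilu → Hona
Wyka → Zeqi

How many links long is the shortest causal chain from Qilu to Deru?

Shortest chain: Qilu → Hona → Vobu → Tosa → Deru.

4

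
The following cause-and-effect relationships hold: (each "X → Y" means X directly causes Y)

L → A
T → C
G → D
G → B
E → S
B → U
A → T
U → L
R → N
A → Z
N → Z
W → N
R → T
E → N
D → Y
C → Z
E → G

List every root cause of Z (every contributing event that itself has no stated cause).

E, R, W

Tracing upstream from Z: Z ← N ← E.
A separate upstream branch: Z ← N ← W.
A separate upstream branch: Z ← N ← R.
Each of those chain origins has no stated cause.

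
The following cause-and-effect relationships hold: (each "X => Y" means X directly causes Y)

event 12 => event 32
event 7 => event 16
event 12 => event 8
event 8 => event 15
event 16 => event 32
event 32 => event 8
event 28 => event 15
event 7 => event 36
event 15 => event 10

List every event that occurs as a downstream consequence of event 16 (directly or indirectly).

event 10, event 15, event 32, event 8

Direct effects: event 32.
2 steps out: event 8.
3 steps out: event 15.
4 steps out: event 10.
Not reachable from it: event 7, event 36, event 12, event 28.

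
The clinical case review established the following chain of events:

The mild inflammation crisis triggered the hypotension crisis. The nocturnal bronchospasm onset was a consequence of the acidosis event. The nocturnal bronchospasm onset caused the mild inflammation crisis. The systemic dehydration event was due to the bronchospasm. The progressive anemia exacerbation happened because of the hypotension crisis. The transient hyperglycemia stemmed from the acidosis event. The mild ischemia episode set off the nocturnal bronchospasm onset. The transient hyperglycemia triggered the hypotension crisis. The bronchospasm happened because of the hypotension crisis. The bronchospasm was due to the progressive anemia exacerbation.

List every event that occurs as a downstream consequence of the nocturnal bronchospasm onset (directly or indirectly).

the bronchospasm, the hypotension crisis, the mild inflammation crisis, the progressive anemia exacerbation, the systemic dehydration event

Direct effects: the mild inflammation crisis.
2 steps out: the hypotension crisis.
3 steps out: the progressive anemia exacerbation, the bronchospasm.
4 steps out: the systemic dehydration event.
Not reachable from it: the acidosis event, the transient hyperglycemia, the mild ischemia episode.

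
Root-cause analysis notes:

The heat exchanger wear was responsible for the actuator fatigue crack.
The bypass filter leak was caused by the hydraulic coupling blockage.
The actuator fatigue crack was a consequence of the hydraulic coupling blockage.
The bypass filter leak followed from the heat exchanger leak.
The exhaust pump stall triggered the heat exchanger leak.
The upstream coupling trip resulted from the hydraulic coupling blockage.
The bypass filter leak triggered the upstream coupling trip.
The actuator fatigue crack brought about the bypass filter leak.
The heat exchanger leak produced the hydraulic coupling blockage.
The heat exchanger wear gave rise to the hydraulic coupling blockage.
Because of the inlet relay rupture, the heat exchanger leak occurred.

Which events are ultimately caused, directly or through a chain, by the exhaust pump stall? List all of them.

the actuator fatigue crack, the bypass filter leak, the heat exchanger leak, the hydraulic coupling blockage, the upstream coupling trip

Direct effects: the heat exchanger leak.
2 steps out: the hydraulic coupling blockage, the bypass filter leak.
3 steps out: the actuator fatigue crack, the upstream coupling trip.
Not reachable from it: the inlet relay rupture, the heat exchanger wear.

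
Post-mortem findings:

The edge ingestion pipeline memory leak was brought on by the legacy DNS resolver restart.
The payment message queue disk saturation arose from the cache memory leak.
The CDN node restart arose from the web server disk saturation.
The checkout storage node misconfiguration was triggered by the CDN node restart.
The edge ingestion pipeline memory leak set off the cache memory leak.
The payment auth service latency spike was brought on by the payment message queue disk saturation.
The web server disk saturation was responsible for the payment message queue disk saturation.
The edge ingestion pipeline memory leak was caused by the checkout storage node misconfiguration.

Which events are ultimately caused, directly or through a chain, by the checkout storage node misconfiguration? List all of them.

the cache memory leak, the edge ingestion pipeline memory leak, the payment auth service latency spike, the payment message queue disk saturation

Direct effects: the edge ingestion pipeline memory leak.
2 steps out: the cache memory leak.
3 steps out: the payment message queue disk saturation.
4 steps out: the payment auth service latency spike.
Not reachable from it: the web server disk saturation, the CDN node restart, the legacy DNS resolver restart.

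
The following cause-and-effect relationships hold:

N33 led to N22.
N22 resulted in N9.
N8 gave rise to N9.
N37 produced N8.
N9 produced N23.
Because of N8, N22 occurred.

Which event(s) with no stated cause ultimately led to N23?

N33, N37

Tracing upstream from N23: N23 ← N9 ← N8 ← N37.
A separate upstream branch: N23 ← N9 ← N22 ← N33.
Each of those chain origins has no stated cause.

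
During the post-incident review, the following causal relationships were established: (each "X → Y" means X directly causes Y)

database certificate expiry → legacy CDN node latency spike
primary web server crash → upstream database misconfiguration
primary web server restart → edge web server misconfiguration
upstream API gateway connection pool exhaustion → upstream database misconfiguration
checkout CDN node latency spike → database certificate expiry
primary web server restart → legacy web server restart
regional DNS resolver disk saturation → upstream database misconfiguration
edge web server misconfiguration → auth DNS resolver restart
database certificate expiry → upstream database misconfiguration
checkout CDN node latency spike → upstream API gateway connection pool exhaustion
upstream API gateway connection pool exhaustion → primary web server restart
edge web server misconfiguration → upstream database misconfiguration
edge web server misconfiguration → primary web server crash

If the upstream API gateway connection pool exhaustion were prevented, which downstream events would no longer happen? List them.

the auth DNS resolver restart, the edge web server misconfiguration, the legacy web server restart, the primary web server crash, the primary web server restart

Downstream of the upstream API gateway connection pool exhaustion: the primary web server restart, the edge web server misconfiguration, the primary web server crash, the legacy web server restart, the auth DNS resolver restart, the upstream database misconfiguration.
Of those, still caused via another path: the upstream database misconfiguration.
The remainder have no surviving cause.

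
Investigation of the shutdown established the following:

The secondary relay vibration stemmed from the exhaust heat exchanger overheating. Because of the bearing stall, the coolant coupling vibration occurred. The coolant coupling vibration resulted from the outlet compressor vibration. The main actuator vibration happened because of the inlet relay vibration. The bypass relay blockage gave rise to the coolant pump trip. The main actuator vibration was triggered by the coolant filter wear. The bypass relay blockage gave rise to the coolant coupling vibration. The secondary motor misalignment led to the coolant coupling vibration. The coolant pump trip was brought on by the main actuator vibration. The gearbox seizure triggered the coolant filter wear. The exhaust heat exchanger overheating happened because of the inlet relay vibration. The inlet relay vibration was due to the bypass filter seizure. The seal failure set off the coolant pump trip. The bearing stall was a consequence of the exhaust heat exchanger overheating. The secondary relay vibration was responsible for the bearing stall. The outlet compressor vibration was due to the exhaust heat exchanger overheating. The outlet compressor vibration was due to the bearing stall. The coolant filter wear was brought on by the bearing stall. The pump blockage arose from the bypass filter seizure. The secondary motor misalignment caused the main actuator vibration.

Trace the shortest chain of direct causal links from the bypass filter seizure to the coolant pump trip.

the bypass filter seizure → the inlet relay vibration → the main actuator vibration → the coolant pump trip

the bypass filter seizure → the inlet relay vibration
the inlet relay vibration → the main actuator vibration
the main actuator vibration → the coolant pump trip
Length: 3 steps.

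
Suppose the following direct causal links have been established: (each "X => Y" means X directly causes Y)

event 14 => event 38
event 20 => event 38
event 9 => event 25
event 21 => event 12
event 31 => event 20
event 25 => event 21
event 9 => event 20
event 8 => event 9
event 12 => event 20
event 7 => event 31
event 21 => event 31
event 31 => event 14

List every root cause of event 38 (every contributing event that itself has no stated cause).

Tracing upstream from event 38: event 38 ← event 20 ← event 9 ← event 8.
A separate upstream branch: event 38 ← event 20 ← event 31 ← event 7.
Each of those chain origins has no stated cause.

event 7, event 8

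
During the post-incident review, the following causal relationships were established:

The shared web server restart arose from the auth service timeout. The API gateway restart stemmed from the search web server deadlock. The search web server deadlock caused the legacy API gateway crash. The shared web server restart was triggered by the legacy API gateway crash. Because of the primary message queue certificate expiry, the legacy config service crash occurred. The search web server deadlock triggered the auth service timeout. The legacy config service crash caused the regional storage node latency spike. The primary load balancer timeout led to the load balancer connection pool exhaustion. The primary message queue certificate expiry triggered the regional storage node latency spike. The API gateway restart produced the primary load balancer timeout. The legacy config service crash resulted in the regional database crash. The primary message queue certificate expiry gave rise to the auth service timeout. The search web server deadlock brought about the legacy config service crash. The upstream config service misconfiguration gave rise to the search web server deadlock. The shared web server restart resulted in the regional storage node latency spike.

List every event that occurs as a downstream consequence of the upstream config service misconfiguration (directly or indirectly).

the API gateway restart, the auth service timeout, the legacy API gateway crash, the legacy config service crash, the load balancer connection pool exhaustion, the primary load balancer timeout, the regional database crash, the regional storage node latency spike, the search web server deadlock, the shared web server restart

Direct effects: the search web server deadlock.
2 steps out: the API gateway restart, the legacy config service crash, the auth service timeout, the legacy API gateway crash.
3 steps out: the primary load balancer timeout, the shared web server restart, the regional storage node latency spike, the regional database crash.
4 steps out: the load balancer connection pool exhaustion.
Not reachable from it: the primary message queue certificate expiry.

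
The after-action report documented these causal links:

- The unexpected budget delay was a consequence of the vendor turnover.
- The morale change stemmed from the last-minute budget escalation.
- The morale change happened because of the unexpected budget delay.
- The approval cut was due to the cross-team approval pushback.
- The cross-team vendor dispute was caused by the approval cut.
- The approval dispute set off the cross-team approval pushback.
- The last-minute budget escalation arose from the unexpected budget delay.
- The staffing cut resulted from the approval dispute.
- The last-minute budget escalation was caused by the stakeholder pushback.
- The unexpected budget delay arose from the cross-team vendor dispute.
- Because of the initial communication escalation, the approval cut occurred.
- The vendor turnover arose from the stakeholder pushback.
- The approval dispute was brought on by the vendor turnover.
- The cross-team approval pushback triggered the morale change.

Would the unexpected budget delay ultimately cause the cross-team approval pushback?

No

The unexpected budget delay leads to the last-minute budget escalation, the morale change; the cross-team approval pushback is not among them.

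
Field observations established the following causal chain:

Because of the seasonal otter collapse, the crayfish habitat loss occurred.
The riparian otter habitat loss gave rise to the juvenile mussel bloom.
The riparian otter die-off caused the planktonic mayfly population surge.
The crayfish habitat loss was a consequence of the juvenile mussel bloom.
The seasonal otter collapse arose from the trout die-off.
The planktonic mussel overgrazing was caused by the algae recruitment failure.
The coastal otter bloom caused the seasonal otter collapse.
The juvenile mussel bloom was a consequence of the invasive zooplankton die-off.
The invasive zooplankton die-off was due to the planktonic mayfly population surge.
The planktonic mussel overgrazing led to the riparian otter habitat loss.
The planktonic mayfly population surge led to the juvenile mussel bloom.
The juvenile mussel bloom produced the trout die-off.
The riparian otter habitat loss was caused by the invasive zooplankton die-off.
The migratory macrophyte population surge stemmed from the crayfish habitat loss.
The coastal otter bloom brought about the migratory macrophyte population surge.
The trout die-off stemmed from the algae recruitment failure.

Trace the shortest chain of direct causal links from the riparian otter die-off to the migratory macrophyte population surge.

the riparian otter die-off → the planktonic mayfly population surge
the planktonic mayfly population surge → the juvenile mussel bloom
the juvenile mussel bloom → the crayfish habitat loss
the crayfish habitat loss → the migratory macrophyte population surge
Length: 4 steps.

the riparian otter die-off → the planktonic mayfly population surge → the juvenile mussel bloom → the crayfish habitat loss → the migratory macrophyte population surge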